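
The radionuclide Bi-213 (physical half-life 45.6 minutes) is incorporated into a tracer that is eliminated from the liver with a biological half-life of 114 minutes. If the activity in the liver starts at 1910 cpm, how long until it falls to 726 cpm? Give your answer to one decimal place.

1/t_eff = 1/t_phys + 1/t_biol = 1/45.6 + 1/114 = 0.030702 per minute.
t_eff = 45.6 × 114 / (45.6 + 114) ≈ 32.571 minutes.
n = log₂(1910/726) ≈ 1.3955; t = 1.3955 × 32.571 ≈ 45.454 minutes.

45.5 minutes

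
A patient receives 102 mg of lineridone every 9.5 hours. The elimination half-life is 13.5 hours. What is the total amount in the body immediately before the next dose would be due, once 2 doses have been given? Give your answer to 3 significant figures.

101 mg

The 2 doses were given 19, 9.5 hours ago.
Total = 102·(1/2)^(19/13.5) + 102·(1/2)^(9.5/13.5)
      = 38.453 + 62.627 ≈ 101.08 mg.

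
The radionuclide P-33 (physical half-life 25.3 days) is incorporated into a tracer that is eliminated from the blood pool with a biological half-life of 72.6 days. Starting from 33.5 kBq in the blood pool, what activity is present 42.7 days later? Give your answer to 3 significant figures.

1/t_eff = 1/t_phys + 1/t_biol = 1/25.3 + 1/72.6 = 0.0533 per day.
t_eff = 25.3 × 72.6 / (25.3 + 72.6) ≈ 18.762 days.
Remaining = 33.5 × (1/2)^(42.7/18.762) = 33.5 × (1/2)^2.2759 ≈ 6.9172 kBq.

6.92 kBq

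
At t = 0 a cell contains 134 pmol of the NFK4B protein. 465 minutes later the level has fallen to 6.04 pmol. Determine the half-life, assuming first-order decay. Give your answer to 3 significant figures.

A/A₀ = 6.04/134 ≈ 0.045075.
n = log₂(22.185) ≈ 4.4715 half-lives elapsed in 465 minutes.
t½ = 465/4.4715 ≈ 103.99 minutes.

104 minutes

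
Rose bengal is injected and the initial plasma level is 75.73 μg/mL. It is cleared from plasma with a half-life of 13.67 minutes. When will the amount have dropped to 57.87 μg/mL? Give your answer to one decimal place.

5.3 minutes

Fraction remaining = 57.87/75.73 ≈ 0.76416.
n = log₂(75.73/57.87) = ln(1.3086)/ln 2 ≈ 0.38805 half-lives.
t = n × t½ = 0.38805 × 13.67 ≈ 5.3046 minutes.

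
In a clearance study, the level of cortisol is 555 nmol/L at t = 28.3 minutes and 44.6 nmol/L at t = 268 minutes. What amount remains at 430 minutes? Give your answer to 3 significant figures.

8.12 nmol/L

Over Δt = 268 − 28.3 = 239.7 minutes, the level fell by a factor of 555/44.6 ≈ 12.444.
n = log₂(12.444) ≈ 3.6374 half-lives, so t½ = 239.7/3.6374 ≈ 65.899 minutes.
From t = 268 to t = 430: 44.6 × (1/2)^((430−268)/65.899) ≈ 8.1155 nmol/L.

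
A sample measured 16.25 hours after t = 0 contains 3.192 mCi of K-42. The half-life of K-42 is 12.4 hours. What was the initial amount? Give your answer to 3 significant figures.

Number of half-lives elapsed: n = 16.25/12.4 ≈ 1.3105.
A₀ = A × 2^n = 3.192 × 2^1.3105 = 3.192 × 2.4802 ≈ 7.9169 mCi.

7.92 mCi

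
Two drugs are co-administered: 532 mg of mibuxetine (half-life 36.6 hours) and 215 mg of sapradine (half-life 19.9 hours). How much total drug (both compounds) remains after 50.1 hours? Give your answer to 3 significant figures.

244 mg

mibuxetine: 532 × (1/2)^(50.1/36.6) = 532 × (1/2)^1.3689 ≈ 205.99 mg.
sapradine: 215 × (1/2)^(50.1/19.9) = 215 × (1/2)^2.5176 ≈ 37.546 mg.
Total = 205.99 + 37.546 ≈ 243.54 mg.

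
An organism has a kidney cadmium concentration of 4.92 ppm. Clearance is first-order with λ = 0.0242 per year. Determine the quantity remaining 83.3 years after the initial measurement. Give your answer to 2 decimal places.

0.66 ppm

t½ = ln 2 / λ = 0.69315 / 0.0242 ≈ 28.642 years.
Number of half-lives: n = 83.3/28.642 ≈ 2.9083.
Remaining = 4.92 × (1/2)^2.9083 = 4.92 × 0.13321 ≈ 0.65537 ppm.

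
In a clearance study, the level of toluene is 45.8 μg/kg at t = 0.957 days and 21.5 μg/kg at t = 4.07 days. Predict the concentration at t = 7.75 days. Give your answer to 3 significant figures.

Over Δt = 4.07 − 0.957 = 3.113 days, the level fell by a factor of 45.8/21.5 ≈ 2.1302.
n = log₂(2.1302) ≈ 1.091 half-lives, so t½ = 3.113/1.091 ≈ 2.8533 days.
From t = 4.07 to t = 7.75: 21.5 × (1/2)^((7.75−4.07)/2.8533) ≈ 8.7941 μg/kg.

8.79 μg/kg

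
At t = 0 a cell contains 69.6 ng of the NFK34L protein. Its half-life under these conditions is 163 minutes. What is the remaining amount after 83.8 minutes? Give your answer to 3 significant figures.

Number of half-lives: n = 83.8/163 ≈ 0.51411.
Remaining = 69.6 × (1/2)^0.51411 = 69.6 × 0.70022 ≈ 48.736 ng.

48.7 ng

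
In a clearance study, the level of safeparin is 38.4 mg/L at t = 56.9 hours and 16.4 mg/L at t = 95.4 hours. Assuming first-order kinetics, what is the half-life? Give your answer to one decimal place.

Over Δt = 95.4 − 56.9 = 38.5 hours, the level fell by a factor of 38.4/16.4 ≈ 2.3415.
n = log₂(2.3415) ≈ 1.2274 half-lives, so t½ = 38.5/1.2274 ≈ 31.367 hours.

31.4 hours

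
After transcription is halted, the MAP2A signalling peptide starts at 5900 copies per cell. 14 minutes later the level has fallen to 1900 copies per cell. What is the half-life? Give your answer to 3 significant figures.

A/A₀ = 1900/5900 ≈ 0.32203.
n = log₂(3.1053) ≈ 1.6347 half-lives elapsed in 14 minutes.
t½ = 14/1.6347 ≈ 8.5642 minutes.

8.56 minutes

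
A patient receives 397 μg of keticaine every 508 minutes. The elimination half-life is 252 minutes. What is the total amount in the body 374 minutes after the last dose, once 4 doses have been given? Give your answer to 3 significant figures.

188 μg

The 4 doses were given 1898, 1390, 882, 374 minutes ago.
Total = 397·(1/2)^(1898/252) + 397·(1/2)^(1390/252) + 397·(1/2)^(882/252) + 397·(1/2)^(374/252)
      = 2.1454 + 8.6766 + 35.09 + 141.91 ≈ 187.83 μg.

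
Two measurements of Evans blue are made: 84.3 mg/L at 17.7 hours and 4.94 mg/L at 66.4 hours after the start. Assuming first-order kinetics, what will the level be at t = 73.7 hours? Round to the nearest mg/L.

Over Δt = 66.4 − 17.7 = 48.7 hours, the level fell by a factor of 84.3/4.94 ≈ 17.065.
n = log₂(17.065) ≈ 4.0929 half-lives, so t½ = 48.7/4.0929 ≈ 11.899 hours.
From t = 66.4 to t = 73.7: 4.94 × (1/2)^((73.7−66.4)/11.899) ≈ 3.2288 mg/L.

3 mg/L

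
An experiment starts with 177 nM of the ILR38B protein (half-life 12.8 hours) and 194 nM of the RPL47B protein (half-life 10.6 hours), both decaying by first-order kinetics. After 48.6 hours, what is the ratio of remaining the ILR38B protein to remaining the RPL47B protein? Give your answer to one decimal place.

ILR38B protein: 177 × (1/2)^(48.6/12.8) = 177 × (1/2)^3.7969 ≈ 12.735 nM.
RPL47B protein: 194 × (1/2)^(48.6/10.6) = 194 × (1/2)^4.5849 ≈ 8.0837 nM.
Ratio ≈ 12.735 / 8.0837 ≈ 1.5754.

1.6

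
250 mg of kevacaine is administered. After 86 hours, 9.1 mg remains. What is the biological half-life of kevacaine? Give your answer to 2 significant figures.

18 hours

A/A₀ = 9.1/250 ≈ 0.0364.
n = log₂(27.473) ≈ 4.7799 half-lives elapsed in 86 hours.
t½ = 86/4.7799 ≈ 17.992 hours.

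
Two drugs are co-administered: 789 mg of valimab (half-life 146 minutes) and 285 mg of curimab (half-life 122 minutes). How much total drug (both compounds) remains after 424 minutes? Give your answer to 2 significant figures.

valimab: 789 × (1/2)^(424/146) = 789 × (1/2)^2.9041 ≈ 105.4 mg.
curimab: 285 × (1/2)^(424/122) = 285 × (1/2)^3.4754 ≈ 25.624 mg.
Total = 105.4 + 25.624 ≈ 131.03 mg.

130 mg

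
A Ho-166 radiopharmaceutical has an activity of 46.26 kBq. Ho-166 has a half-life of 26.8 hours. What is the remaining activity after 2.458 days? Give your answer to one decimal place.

10.1 kBq

Convert the elapsed time: 2.458 days = 58.992 hours.
Number of half-lives: n = 58.992/26.8 ≈ 2.2012.
Remaining = 46.26 × (1/2)^2.2012 = 46.26 × 0.21746 ≈ 10.06 kBq.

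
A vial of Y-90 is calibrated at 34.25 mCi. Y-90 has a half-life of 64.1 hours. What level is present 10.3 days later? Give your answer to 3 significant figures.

Convert the elapsed time: 10.3 days = 247.2 hours.
Number of half-lives: n = 247.2/64.1 ≈ 3.8565.
Remaining = 34.25 × (1/2)^3.8565 = 34.25 × 0.069038 ≈ 2.3645 mCi.

2.36 mCi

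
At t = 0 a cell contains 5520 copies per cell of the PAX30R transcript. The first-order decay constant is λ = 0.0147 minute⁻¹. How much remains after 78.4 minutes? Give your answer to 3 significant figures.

t½ = ln 2 / λ = 0.69315 / 0.0147 ≈ 47.153 minutes.
Number of half-lives: n = 78.4/47.153 ≈ 1.6627.
Remaining = 5520 × (1/2)^1.6627 = 5520 × 0.31585 ≈ 1743.5 copies per cell.

1740 copies per cell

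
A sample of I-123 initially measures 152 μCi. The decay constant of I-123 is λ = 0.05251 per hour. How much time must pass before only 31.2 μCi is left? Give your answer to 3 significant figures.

30.2 hours

t½ = ln 2 / λ = 0.69315 / 0.05251 ≈ 13.2 hours.
Fraction remaining = 31.2/152 ≈ 0.20526.
n = log₂(152/31.2) = ln(4.8718)/ln 2 ≈ 2.2845 half-lives.
t = n × t½ = 2.2845 × 13.2 ≈ 30.155 hours.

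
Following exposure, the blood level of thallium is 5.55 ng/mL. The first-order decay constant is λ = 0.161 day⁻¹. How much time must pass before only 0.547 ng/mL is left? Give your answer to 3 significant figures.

14.4 days

t½ = ln 2 / λ = 0.69315 / 0.161 ≈ 4.3053 days.
Fraction remaining = 0.547/5.55 ≈ 0.098559.
n = log₂(5.55/0.547) = ln(10.146)/ln 2 ≈ 3.3429 half-lives.
t = n × t½ = 3.3429 × 4.3053 ≈ 14.392 days.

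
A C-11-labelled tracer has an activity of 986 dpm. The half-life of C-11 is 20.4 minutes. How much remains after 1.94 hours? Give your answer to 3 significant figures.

Convert the elapsed time: 1.94 hours = 116.4 minutes.
Number of half-lives: n = 116.4/20.4 ≈ 5.7059.
Remaining = 986 × (1/2)^5.7059 = 986 × 0.019158 ≈ 18.89 dpm.

18.9 dpm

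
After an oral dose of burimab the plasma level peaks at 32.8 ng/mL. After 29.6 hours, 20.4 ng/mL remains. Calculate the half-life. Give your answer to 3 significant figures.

A/A₀ = 20.4/32.8 ≈ 0.62195.
n = log₂(1.6078) ≈ 0.68513 half-lives elapsed in 29.6 hours.
t½ = 29.6/0.68513 ≈ 43.204 hours.

43.2 hours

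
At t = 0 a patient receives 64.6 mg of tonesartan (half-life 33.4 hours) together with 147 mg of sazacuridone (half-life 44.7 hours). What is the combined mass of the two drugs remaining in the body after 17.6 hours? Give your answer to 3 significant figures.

tonesartan: 64.6 × (1/2)^(17.6/33.4) = 64.6 × (1/2)^0.52695 ≈ 44.834 mg.
sazacuridone: 147 × (1/2)^(17.6/44.7) = 147 × (1/2)^0.39374 ≈ 111.89 mg.
Total = 44.834 + 111.89 ≈ 156.72 mg.

157 mg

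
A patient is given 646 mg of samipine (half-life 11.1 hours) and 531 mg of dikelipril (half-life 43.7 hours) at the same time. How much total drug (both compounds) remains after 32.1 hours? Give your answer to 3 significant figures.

samipine: 646 × (1/2)^(32.1/11.1) = 646 × (1/2)^2.8919 ≈ 87.033 mg.
dikelipril: 531 × (1/2)^(32.1/43.7) = 531 × (1/2)^0.73455 ≈ 319.13 mg.
Total = 87.033 + 319.13 ≈ 406.17 mg.

406 mg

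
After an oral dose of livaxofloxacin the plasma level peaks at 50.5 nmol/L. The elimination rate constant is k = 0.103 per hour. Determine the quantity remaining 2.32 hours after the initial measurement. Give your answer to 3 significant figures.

39.8 nmol/L

t½ = ln 2 / k = 0.69315 / 0.103 ≈ 6.7296 hours.
Number of half-lives: n = 2.32/6.7296 ≈ 0.34475.
Remaining = 50.5 × (1/2)^0.34475 = 50.5 × 0.78745 ≈ 39.766 nmol/L.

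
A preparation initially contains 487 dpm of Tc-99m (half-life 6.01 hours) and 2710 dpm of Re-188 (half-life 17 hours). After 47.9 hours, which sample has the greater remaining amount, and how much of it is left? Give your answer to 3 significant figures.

Re-188, 384 dpm

Tc-99m: 487 × (1/2)^7.97 ≈ 1.9422 dpm.
Re-188: 2710 × (1/2)^2.8176 ≈ 384.39 dpm.
Re-188 has more remaining, at ≈ 384.39 dpm.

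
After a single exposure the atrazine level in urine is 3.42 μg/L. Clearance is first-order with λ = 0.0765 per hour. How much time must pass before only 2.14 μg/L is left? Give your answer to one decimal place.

6.1 hours

t½ = ln 2 / λ = 0.69315 / 0.0765 ≈ 9.0607 hours.
Fraction remaining = 2.14/3.42 ≈ 0.62573.
n = log₂(3.42/2.14) = ln(1.5981)/ln 2 ≈ 0.67639 half-lives.
t = n × t½ = 0.67639 × 9.0607 ≈ 6.1286 hours.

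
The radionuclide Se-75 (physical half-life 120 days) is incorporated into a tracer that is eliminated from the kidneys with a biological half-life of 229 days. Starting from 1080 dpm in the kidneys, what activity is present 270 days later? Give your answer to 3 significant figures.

1/t_eff = 1/t_phys + 1/t_biol = 1/120 + 1/229 = 0.0127 per day.
t_eff = 120 × 229 / (120 + 229) ≈ 78.739 days.
Remaining = 1080 × (1/2)^(270/78.739) = 1080 × (1/2)^3.429 ≈ 100.27 dpm.

100 dpm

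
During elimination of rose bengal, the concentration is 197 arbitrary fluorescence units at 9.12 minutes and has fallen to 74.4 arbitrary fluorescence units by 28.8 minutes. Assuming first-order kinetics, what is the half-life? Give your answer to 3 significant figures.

Over Δt = 28.8 − 9.12 = 19.68 minutes, the level fell by a factor of 197/74.4 ≈ 2.6478.
n = log₂(2.6478) ≈ 1.4048 half-lives, so t½ = 19.68/1.4048 ≈ 14.009 minutes.

14.0 minutes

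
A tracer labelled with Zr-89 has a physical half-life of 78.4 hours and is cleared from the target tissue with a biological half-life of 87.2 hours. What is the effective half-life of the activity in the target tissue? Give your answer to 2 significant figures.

41 hours

1/t_eff = 1/t_phys + 1/t_biol = 1/78.4 + 1/87.2 = 0.024223 per hour.
t_eff = 78.4 × 87.2 / (78.4 + 87.2) ≈ 41.283 hours.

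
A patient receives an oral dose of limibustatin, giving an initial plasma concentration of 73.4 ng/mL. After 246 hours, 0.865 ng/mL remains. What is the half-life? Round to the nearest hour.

A/A₀ = 0.865/73.4 ≈ 0.011785.
n = log₂(84.855) ≈ 6.4069 half-lives elapsed in 246 hours.
t½ = 246/6.4069 ≈ 38.396 hours.

38 hours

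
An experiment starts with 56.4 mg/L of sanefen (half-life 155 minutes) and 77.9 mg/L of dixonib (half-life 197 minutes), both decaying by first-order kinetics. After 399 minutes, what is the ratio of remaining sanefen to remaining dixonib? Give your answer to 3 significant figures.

sanefen: 56.4 × (1/2)^(399/155) = 56.4 × (1/2)^2.5742 ≈ 9.4704 mg/L.
dixonib: 77.9 × (1/2)^(399/197) = 77.9 × (1/2)^2.0254 ≈ 19.135 mg/L.
Ratio ≈ 9.4704 / 19.135 ≈ 0.49492.

0.495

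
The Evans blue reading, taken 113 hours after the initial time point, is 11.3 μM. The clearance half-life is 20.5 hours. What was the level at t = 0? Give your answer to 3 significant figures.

516 μM

Number of half-lives elapsed: n = 113/20.5 ≈ 5.5122.
A₀ = A × 2^n = 11.3 × 2^5.5122 = 11.3 × 45.639 ≈ 515.72 μM.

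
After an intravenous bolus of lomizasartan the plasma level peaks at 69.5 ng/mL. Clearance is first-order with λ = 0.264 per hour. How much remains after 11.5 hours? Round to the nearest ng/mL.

t½ = ln 2 / λ = 0.69315 / 0.264 ≈ 2.6256 hours.
Number of half-lives: n = 11.5/2.6256 ≈ 4.38.
Remaining = 69.5 × (1/2)^4.38 = 69.5 × 0.048027 ≈ 3.3378 ng/mL.

3 ng/mL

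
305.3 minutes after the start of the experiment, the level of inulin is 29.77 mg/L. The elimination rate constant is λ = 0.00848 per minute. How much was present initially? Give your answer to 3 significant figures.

t½ = ln 2 / λ = 0.69315 / 0.00848 ≈ 81.739 minutes.
Number of half-lives elapsed: n = 305.3/81.739 ≈ 3.7351.
A₀ = A × 2^n = 29.77 × 2^3.7351 = 29.77 × 13.316 ≈ 396.41 mg/L.

396 mg/L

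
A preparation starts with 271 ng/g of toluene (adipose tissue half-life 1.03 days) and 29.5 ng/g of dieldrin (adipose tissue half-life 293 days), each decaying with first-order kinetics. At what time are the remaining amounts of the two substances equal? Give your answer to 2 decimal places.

3.31 days

Set 271·(1/2)^(t/1.03) = 29.5·(1/2)^(t/293).
Taking log₂: log₂(271/29.5) = t·(1/1.03 − 1/293).
log₂(9.1864) = 3.1995; 1/1.03 − 1/293 = 0.96746.
t = 3.1995 / 0.96746 ≈ 3.3071 days.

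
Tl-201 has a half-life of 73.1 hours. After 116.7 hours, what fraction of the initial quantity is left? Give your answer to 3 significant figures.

0.331

n = 116.7/73.1 ≈ 1.5964 half-lives.
Fraction remaining = (1/2)^1.5964 ≈ 0.33069.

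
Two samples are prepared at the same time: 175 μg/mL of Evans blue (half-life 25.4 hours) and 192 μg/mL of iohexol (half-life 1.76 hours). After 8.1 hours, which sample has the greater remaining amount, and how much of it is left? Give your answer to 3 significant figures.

Evans blue: 175 × (1/2)^0.3189 ≈ 140.29 μg/mL.
iohexol: 192 × (1/2)^4.6023 ≈ 7.9046 μg/mL.
Evans blue has more remaining, at ≈ 140.29 μg/mL.

Evans blue, 140 μg/mL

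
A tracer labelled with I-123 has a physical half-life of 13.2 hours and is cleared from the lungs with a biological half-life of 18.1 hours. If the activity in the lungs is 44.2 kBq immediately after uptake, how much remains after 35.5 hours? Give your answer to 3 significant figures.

1.76 kBq

1/t_eff = 1/t_phys + 1/t_biol = 1/13.2 + 1/18.1 = 0.13101 per hour.
t_eff = 13.2 × 18.1 / (13.2 + 18.1) ≈ 7.6332 hours.
Remaining = 44.2 × (1/2)^(35.5/7.6332) = 44.2 × (1/2)^4.6507 ≈ 1.7596 kBq.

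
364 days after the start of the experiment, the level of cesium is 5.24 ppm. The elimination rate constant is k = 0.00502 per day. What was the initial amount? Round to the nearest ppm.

t½ = ln 2 / k = 0.69315 / 0.00502 ≈ 138.08 days.
Number of half-lives elapsed: n = 364/138.08 ≈ 2.6362.
A₀ = A × 2^n = 5.24 × 2^2.6362 = 5.24 × 6.217 ≈ 32.577 ppm.

33 ppm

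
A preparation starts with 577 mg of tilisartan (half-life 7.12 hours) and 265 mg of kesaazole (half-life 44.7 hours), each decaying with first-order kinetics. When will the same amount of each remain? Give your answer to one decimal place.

9.5 hours

Set 577·(1/2)^(t/7.12) = 265·(1/2)^(t/44.7).
Taking log₂: log₂(577/265) = t·(1/7.12 − 1/44.7).
log₂(2.1774) = 1.1226; 1/7.12 − 1/44.7 = 0.11808.
t = 1.1226 / 0.11808 ≈ 9.5071 hours.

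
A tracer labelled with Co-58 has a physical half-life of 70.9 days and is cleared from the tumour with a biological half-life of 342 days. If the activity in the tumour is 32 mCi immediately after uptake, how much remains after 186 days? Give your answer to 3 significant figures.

1/t_eff = 1/t_phys + 1/t_biol = 1/70.9 + 1/342 = 0.017028 per day.
t_eff = 70.9 × 342 / (70.9 + 342) ≈ 58.726 days.
Remaining = 32 × (1/2)^(186/58.726) = 32 × (1/2)^3.1673 ≈ 3.5621 mCi.

3.56 mCi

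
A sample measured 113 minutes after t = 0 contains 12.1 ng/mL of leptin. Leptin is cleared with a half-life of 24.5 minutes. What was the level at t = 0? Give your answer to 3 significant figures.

Number of half-lives elapsed: n = 113/24.5 ≈ 4.6122.
A₀ = A × 2^n = 12.1 × 2^4.6122 = 12.1 × 24.458 ≈ 295.94 ng/mL.

296 ng/mL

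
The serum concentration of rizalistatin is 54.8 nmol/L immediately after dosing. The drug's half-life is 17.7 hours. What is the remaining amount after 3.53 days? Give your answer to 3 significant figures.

1.99 nmol/L

Convert the elapsed time: 3.53 days = 84.72 hours.
Number of half-lives: n = 84.72/17.7 ≈ 4.7864.
Remaining = 54.8 × (1/2)^4.7864 = 54.8 × 0.036236 ≈ 1.9857 nmol/L.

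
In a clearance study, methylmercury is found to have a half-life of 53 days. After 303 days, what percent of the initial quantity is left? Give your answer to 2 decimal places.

n = 303/53 ≈ 5.717 half-lives.
Fraction remaining = (1/2)^5.717 ≈ 0.019012, i.e. 1.9012%.

1.90%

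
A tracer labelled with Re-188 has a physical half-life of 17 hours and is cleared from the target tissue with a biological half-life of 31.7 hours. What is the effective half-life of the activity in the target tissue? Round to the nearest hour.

1/t_eff = 1/t_phys + 1/t_biol = 1/17 + 1/31.7 = 0.090369 per hour.
t_eff = 17 × 31.7 / (17 + 31.7) ≈ 11.066 hours.

11 hours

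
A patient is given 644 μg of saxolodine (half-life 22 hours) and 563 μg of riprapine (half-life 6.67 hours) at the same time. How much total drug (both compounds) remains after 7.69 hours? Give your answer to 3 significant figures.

759 μg

saxolodine: 644 × (1/2)^(7.69/22) = 644 × (1/2)^0.34955 ≈ 505.43 μg.
riprapine: 563 × (1/2)^(7.69/6.67) = 563 × (1/2)^1.1529 ≈ 253.19 μg.
Total = 505.43 + 253.19 ≈ 758.62 μg.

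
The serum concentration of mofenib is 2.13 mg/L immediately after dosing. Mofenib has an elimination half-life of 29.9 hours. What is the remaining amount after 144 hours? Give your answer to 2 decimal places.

0.08 mg/L

Number of half-lives: n = 144/29.9 ≈ 4.8161.
Remaining = 2.13 × (1/2)^4.8161 = 2.13 × 0.0355 ≈ 0.075614 mg/L.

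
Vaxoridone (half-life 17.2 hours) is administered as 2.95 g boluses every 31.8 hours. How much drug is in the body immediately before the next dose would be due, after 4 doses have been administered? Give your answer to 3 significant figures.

1.13 g

The 4 doses were given 127.2, 95.4, 63.6, 31.8 hours ago.
Total = 2.95·(1/2)^(127.2/17.2) + 2.95·(1/2)^(95.4/17.2) + 2.95·(1/2)^(63.6/17.2) + 2.95·(1/2)^(31.8/17.2)
      = 0.017523 + 0.063118 + 0.22736 + 0.81897 ≈ 1.127 g.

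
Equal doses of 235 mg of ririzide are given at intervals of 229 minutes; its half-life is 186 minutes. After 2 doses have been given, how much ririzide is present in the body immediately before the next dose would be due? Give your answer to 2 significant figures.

The 2 doses were given 458, 229 minutes ago.
Total = 235·(1/2)^(458/186) + 235·(1/2)^(229/186)
      = 42.64 + 100.1 ≈ 142.74 mg.

140 mg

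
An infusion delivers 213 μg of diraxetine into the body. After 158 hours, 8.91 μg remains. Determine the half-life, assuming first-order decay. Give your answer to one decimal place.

A/A₀ = 8.91/213 ≈ 0.041831.
n = log₂(23.906) ≈ 4.5793 half-lives elapsed in 158 hours.
t½ = 158/4.5793 ≈ 34.503 hours.

34.5 hours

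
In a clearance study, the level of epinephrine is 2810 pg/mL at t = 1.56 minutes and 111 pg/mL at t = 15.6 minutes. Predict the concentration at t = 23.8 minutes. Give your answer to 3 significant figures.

16.8 pg/mL

Over Δt = 15.6 − 1.56 = 14.04 minutes, the level fell by a factor of 2810/111 ≈ 25.315.
n = log₂(25.315) ≈ 4.6619 half-lives, so t½ = 14.04/4.6619 ≈ 3.0116 minutes.
From t = 15.6 to t = 23.8: 111 × (1/2)^((23.8−15.6)/3.0116) ≈ 16.814 pg/mL.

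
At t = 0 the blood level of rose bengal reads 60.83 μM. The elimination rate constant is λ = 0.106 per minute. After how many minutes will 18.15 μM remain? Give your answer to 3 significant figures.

t½ = ln 2 / λ = 0.69315 / 0.106 ≈ 6.5391 minutes.
Fraction remaining = 18.15/60.83 ≈ 0.29837.
n = log₂(60.83/18.15) = ln(3.3515)/ln 2 ≈ 1.7448 half-lives.
t = n × t½ = 1.7448 × 6.5391 ≈ 11.41 minutes.

11.4 minutes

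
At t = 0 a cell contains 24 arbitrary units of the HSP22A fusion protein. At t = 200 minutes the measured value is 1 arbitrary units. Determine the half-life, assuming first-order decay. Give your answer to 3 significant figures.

A/A₀ = 1/24 ≈ 0.041667.
n = log₂(24) ≈ 4.585 half-lives elapsed in 200 minutes.
t½ = 200/4.585 ≈ 43.621 minutes.

43.6 minutes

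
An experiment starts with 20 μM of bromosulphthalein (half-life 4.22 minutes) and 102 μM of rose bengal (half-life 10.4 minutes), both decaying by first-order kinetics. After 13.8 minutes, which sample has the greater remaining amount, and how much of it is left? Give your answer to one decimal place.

bromosulphthalein: 20 × (1/2)^3.2701 ≈ 2.0731 μM.
rose bengal: 102 × (1/2)^1.3269 ≈ 40.659 μM.
Rose bengal has more remaining, at ≈ 40.659 μM.

rose bengal, 40.7 μM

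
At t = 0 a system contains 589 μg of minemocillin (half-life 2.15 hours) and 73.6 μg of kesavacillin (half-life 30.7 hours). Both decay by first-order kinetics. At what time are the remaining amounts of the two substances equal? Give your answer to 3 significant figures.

6.94 hours

Set 589·(1/2)^(t/2.15) = 73.6·(1/2)^(t/30.7).
Taking log₂: log₂(589/73.6) = t·(1/2.15 − 1/30.7).
log₂(8.0027) = 3.0005; 1/2.15 − 1/30.7 = 0.43254.
t = 3.0005 / 0.43254 ≈ 6.9369 hours.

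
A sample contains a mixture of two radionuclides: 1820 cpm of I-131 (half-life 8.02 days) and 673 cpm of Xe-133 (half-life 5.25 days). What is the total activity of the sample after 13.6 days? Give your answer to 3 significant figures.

I-131: 1820 × (1/2)^(13.6/8.02) = 1820 × (1/2)^1.6958 ≈ 561.82 cpm.
Xe-133: 673 × (1/2)^(13.6/5.25) = 673 × (1/2)^2.5905 ≈ 111.74 cpm.
Total = 561.82 + 111.74 ≈ 673.56 cpm.

674 cpm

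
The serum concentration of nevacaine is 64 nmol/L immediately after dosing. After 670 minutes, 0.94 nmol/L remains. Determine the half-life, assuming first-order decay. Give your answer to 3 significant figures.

A/A₀ = 0.94/64 ≈ 0.014687.
n = log₂(68.085) ≈ 6.0893 half-lives elapsed in 670 minutes.
t½ = 670/6.0893 ≈ 110.03 minutes.

110 minutes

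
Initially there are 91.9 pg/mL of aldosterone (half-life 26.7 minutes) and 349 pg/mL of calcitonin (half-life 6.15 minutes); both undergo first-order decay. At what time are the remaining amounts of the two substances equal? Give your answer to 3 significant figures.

Set 91.9·(1/2)^(t/26.7) = 349·(1/2)^(t/6.15).
Taking log₂: log₂(91.9/349) = t·(1/26.7 − 1/6.15).
log₂(0.26332) = -1.9251; 1/26.7 − 1/6.15 = -0.12515.
t = -1.9251 / -0.12515 ≈ 15.382 minutes.

15.4 minutes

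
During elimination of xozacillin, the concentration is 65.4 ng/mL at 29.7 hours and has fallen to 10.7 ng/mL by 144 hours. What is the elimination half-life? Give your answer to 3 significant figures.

43.8 hours

Over Δt = 144 − 29.7 = 114.3 hours, the level fell by a factor of 65.4/10.7 ≈ 6.1121.
n = log₂(6.1121) ≈ 2.6117 half-lives, so t½ = 114.3/2.6117 ≈ 43.765 hours.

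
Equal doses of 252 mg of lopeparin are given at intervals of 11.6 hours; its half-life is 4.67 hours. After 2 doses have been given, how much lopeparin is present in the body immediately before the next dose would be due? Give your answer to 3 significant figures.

53.1 mg

The 2 doses were given 23.2, 11.6 hours ago.
Total = 252·(1/2)^(23.2/4.67) + 252·(1/2)^(11.6/4.67)
      = 8.0523 + 45.046 ≈ 53.099 mg.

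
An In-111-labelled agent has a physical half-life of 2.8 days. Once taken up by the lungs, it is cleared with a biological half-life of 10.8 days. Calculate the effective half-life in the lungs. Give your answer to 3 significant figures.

2.22 days

1/t_eff = 1/t_phys + 1/t_biol = 1/2.8 + 1/10.8 = 0.44974 per day.
t_eff = 2.8 × 10.8 / (2.8 + 10.8) ≈ 2.2235 days.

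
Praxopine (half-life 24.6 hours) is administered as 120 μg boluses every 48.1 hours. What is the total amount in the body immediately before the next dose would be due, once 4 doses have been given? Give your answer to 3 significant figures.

41.5 μg

The 4 doses were given 192.4, 144.3, 96.2, 48.1 hours ago.
Total = 120·(1/2)^(192.4/24.6) + 120·(1/2)^(144.3/24.6) + 120·(1/2)^(96.2/24.6) + 120·(1/2)^(48.1/24.6)
      = 0.53062 + 2.0577 + 7.9796 + 30.944 ≈ 41.512 μg.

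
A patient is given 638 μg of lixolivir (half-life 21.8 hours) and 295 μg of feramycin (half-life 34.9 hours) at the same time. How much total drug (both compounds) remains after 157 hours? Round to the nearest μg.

17 μg

lixolivir: 638 × (1/2)^(157/21.8) = 638 × (1/2)^7.2018 ≈ 4.3336 μg.
feramycin: 295 × (1/2)^(157/34.9) = 295 × (1/2)^4.4986 ≈ 13.05 μg.
Total = 4.3336 + 13.05 ≈ 17.384 μg.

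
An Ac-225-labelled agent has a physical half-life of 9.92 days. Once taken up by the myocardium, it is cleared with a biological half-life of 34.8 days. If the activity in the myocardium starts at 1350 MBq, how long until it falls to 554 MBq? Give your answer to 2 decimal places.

1/t_eff = 1/t_phys + 1/t_biol = 1/9.92 + 1/34.8 = 0.12954 per day.
t_eff = 9.92 × 34.8 / (9.92 + 34.8) ≈ 7.7195 days.
n = log₂(1350/554) ≈ 1.285; t = 1.285 × 7.7195 ≈ 9.9196 days.

9.92 days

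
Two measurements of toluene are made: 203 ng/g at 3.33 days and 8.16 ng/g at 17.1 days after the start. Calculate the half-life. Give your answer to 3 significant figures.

2.97 days

Over Δt = 17.1 − 3.33 = 13.77 days, the level fell by a factor of 203/8.16 ≈ 24.877.
n = log₂(24.877) ≈ 4.6368 half-lives, so t½ = 13.77/4.6368 ≈ 2.9697 days.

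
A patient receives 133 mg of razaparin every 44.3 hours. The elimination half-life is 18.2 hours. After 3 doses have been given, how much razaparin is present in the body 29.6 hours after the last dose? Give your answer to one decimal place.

The 3 doses were given 118.2, 73.9, 29.6 hours ago.
Total = 133·(1/2)^(118.2/18.2) + 133·(1/2)^(73.9/18.2) + 133·(1/2)^(29.6/18.2)
      = 1.4751 + 7.9715 + 43.079 ≈ 52.525 mg.

52.5 mg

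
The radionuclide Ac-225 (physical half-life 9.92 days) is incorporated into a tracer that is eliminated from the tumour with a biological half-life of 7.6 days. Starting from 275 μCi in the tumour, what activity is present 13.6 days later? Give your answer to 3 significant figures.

1/t_eff = 1/t_phys + 1/t_biol = 1/9.92 + 1/7.6 = 0.23239 per day.
t_eff = 9.92 × 7.6 / (9.92 + 7.6) ≈ 4.3032 days.
Remaining = 275 × (1/2)^(13.6/4.3032) = 275 × (1/2)^3.1604 ≈ 30.757 μCi.

30.8 μCi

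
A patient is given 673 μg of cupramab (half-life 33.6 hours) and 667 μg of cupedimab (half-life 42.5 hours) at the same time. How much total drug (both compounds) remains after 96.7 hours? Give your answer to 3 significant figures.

cupramab: 673 × (1/2)^(96.7/33.6) = 673 × (1/2)^2.878 ≈ 91.55 μg.
cupedimab: 667 × (1/2)^(96.7/42.5) = 667 × (1/2)^2.2753 ≈ 137.78 μg.
Total = 91.55 + 137.78 ≈ 229.33 μg.

229 μg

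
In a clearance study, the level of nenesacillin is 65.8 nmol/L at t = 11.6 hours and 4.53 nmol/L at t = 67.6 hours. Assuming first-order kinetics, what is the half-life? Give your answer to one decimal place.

Over Δt = 67.6 − 11.6 = 56 hours, the level fell by a factor of 65.8/4.53 ≈ 14.525.
n = log₂(14.525) ≈ 3.8605 half-lives, so t½ = 56/3.8605 ≈ 14.506 hours.

14.5 hours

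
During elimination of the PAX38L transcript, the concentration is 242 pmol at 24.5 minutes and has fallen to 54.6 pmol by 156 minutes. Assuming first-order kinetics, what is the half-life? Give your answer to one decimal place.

61.2 minutes

Over Δt = 156 − 24.5 = 131.5 minutes, the level fell by a factor of 242/54.6 ≈ 4.4322.
n = log₂(4.4322) ≈ 2.148 half-lives, so t½ = 131.5/2.148 ≈ 61.219 minutes.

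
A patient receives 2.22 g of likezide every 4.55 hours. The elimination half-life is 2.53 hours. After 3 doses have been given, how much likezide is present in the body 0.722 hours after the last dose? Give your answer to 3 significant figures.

2.50 g

The 3 doses were given 9.822, 5.272, 0.722 hours ago.
Total = 2.22·(1/2)^(9.822/2.53) + 2.22·(1/2)^(5.272/2.53) + 2.22·(1/2)^(0.722/2.53)
      = 0.15055 + 0.52368 + 1.8216 ≈ 2.4958 g.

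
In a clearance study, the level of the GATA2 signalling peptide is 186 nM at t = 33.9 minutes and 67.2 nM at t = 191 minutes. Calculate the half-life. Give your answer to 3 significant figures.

107 minutes

Over Δt = 191 − 33.9 = 157.1 minutes, the level fell by a factor of 186/67.2 ≈ 2.7679.
n = log₂(2.7679) ≈ 1.4688 half-lives, so t½ = 157.1/1.4688 ≈ 106.96 minutes.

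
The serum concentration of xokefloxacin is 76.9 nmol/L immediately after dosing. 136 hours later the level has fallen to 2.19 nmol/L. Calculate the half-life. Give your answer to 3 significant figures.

A/A₀ = 2.19/76.9 ≈ 0.028479.
n = log₂(35.114) ≈ 5.134 half-lives elapsed in 136 hours.
t½ = 136/5.134 ≈ 26.49 hours.

26.5 hours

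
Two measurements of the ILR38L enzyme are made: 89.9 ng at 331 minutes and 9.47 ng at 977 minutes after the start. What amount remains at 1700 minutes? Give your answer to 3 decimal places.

0.763 ng

Over Δt = 977 − 331 = 646 minutes, the level fell by a factor of 89.9/9.47 ≈ 9.4931.
n = log₂(9.4931) ≈ 3.2469 half-lives, so t½ = 646/3.2469 ≈ 198.96 minutes.
From t = 977 to t = 1700: 9.47 × (1/2)^((1700−977)/198.96) ≈ 0.76285 ng.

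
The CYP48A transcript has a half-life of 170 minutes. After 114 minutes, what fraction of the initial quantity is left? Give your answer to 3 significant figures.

0.628

n = 114/170 ≈ 0.67059 half-lives.
Fraction remaining = (1/2)^0.67059 ≈ 0.62825.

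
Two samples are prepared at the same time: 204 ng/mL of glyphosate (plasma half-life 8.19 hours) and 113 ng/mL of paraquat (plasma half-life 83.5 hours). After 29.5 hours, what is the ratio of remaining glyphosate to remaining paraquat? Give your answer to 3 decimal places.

0.190

glyphosate: 204 × (1/2)^(29.5/8.19) = 204 × (1/2)^3.602 ≈ 16.801 ng/mL.
paraquat: 113 × (1/2)^(29.5/83.5) = 113 × (1/2)^0.35329 ≈ 88.456 ng/mL.
Ratio ≈ 16.801 / 88.456 ≈ 0.18994.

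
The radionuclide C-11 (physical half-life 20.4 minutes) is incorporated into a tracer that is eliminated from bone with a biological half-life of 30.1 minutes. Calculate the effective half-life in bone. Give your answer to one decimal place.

12.2 minutes

1/t_eff = 1/t_phys + 1/t_biol = 1/20.4 + 1/30.1 = 0.082242 per minute.
t_eff = 20.4 × 30.1 / (20.4 + 30.1) ≈ 12.159 minutes.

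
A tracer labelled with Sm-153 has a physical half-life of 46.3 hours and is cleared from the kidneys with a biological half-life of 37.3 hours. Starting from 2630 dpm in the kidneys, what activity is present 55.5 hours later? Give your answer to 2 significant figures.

1/t_eff = 1/t_phys + 1/t_biol = 1/46.3 + 1/37.3 = 0.048408 per hour.
t_eff = 46.3 × 37.3 / (46.3 + 37.3) ≈ 20.658 hours.
Remaining = 2630 × (1/2)^(55.5/20.658) = 2630 × (1/2)^2.6866 ≈ 408.5 dpm.

410 dpm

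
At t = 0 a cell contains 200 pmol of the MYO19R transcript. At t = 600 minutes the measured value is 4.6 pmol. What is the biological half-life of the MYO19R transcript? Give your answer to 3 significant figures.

110 minutes

A/A₀ = 4.6/200 ≈ 0.023.
n = log₂(43.478) ≈ 5.4422 half-lives elapsed in 600 minutes.
t½ = 600/5.4422 ≈ 110.25 minutes.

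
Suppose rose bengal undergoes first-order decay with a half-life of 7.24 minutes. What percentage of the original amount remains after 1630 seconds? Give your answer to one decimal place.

7.4%

1630 seconds = 27.1667 minutes.
n = 27.1667/7.24 ≈ 3.7523 half-lives.
Fraction remaining = (1/2)^3.7523 ≈ 0.074207, i.e. 7.4207%.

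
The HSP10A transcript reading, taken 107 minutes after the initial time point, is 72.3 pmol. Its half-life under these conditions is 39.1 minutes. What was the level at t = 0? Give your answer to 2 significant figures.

Number of half-lives elapsed: n = 107/39.1 ≈ 2.7366.
A₀ = A × 2^n = 72.3 × 2^2.7366 = 72.3 × 6.6649 ≈ 481.87 pmol.

480 pmol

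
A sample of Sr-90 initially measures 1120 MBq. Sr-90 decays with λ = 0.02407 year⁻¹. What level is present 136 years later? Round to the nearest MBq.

t½ = ln 2 / λ = 0.69315 / 0.02407 ≈ 28.797 years.
Number of half-lives: n = 136/28.797 ≈ 4.7227.
Remaining = 1120 × (1/2)^4.7227 = 1120 × 0.037873 ≈ 42.418 MBq.

42 MBq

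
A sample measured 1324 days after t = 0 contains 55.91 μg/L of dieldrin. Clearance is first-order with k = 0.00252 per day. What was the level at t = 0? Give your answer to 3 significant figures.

t½ = ln 2 / k = 0.69315 / 0.00252 ≈ 275.06 days.
Number of half-lives elapsed: n = 1324/275.06 ≈ 4.8135.
A₀ = A × 2^n = 55.91 × 2^4.8135 = 55.91 × 28.12 ≈ 1572.2 μg/L.

1570 μg/L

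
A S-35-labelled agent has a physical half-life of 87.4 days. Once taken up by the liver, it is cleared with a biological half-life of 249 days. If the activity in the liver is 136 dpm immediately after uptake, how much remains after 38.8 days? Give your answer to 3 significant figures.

1/t_eff = 1/t_phys + 1/t_biol = 1/87.4 + 1/249 = 0.015458 per day.
t_eff = 87.4 × 249 / (87.4 + 249) ≈ 64.693 days.
Remaining = 136 × (1/2)^(38.8/64.693) = 136 × (1/2)^0.59976 ≈ 89.742 dpm.

89.7 dpm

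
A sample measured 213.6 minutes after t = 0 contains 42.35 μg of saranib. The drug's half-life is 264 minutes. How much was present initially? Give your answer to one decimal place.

Number of half-lives elapsed: n = 213.6/264 ≈ 0.80909.
A₀ = A × 2^n = 42.35 × 2^0.80909 = 42.35 × 1.7521 ≈ 74.202 μg.

74.2 μg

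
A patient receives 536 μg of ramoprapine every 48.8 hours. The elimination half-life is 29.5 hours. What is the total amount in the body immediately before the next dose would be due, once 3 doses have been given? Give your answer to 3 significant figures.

242 μg

The 3 doses were given 146.4, 97.6, 48.8 hours ago.
Total = 536·(1/2)^(146.4/29.5) + 536·(1/2)^(97.6/29.5) + 536·(1/2)^(48.8/29.5)
      = 17.189 + 54.102 + 170.29 ≈ 241.58 μg.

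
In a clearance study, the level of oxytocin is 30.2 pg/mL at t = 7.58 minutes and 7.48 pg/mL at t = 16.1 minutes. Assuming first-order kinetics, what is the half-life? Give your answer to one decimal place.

Over Δt = 16.1 − 7.58 = 8.52 minutes, the level fell by a factor of 30.2/7.48 ≈ 4.0374.
n = log₂(4.0374) ≈ 2.0134 half-lives, so t½ = 8.52/2.0134 ≈ 4.2316 minutes.

4.2 minutes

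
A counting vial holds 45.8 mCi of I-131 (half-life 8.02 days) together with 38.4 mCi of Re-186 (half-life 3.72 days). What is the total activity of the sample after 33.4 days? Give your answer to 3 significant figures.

2.63 mCi

I-131: 45.8 × (1/2)^(33.4/8.02) = 45.8 × (1/2)^4.1646 ≈ 2.5539 mCi.
Re-186: 38.4 × (1/2)^(33.4/3.72) = 38.4 × (1/2)^8.9785 ≈ 0.076126 mCi.
Total = 2.5539 + 0.076126 ≈ 2.63 mCi.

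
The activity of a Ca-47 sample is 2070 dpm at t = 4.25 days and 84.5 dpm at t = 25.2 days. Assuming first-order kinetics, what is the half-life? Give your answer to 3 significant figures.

Over Δt = 25.2 − 4.25 = 20.95 days, the level fell by a factor of 2070/84.5 ≈ 24.497.
n = log₂(24.497) ≈ 4.6145 half-lives, so t½ = 20.95/4.6145 ≈ 4.54 days.

4.54 days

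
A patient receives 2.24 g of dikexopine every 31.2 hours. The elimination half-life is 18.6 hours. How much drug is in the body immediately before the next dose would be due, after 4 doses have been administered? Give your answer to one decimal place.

The 4 doses were given 124.8, 93.6, 62.4, 31.2 hours ago.
Total = 2.24·(1/2)^(124.8/18.6) + 2.24·(1/2)^(93.6/18.6) + 2.24·(1/2)^(62.4/18.6) + 2.24·(1/2)^(31.2/18.6)
      = 0.021401 + 0.068452 + 0.21895 + 0.70032 ≈ 1.0091 g.

1.0 g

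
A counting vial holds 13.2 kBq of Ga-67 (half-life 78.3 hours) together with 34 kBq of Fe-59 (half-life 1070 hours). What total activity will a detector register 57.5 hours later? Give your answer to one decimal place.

40.7 kBq

Ga-67: 13.2 × (1/2)^(57.5/78.3) = 13.2 × (1/2)^0.73436 ≈ 7.9343 kBq.
Fe-59: 34 × (1/2)^(57.5/1070) = 34 × (1/2)^0.053738 ≈ 32.757 kBq.
Total = 7.9343 + 32.757 ≈ 40.691 kBq.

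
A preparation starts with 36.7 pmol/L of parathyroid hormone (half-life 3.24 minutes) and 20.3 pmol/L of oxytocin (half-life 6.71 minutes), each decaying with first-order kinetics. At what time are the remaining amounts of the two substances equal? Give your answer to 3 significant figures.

5.35 minutes

Set 36.7·(1/2)^(t/3.24) = 20.3·(1/2)^(t/6.71).
Taking log₂: log₂(36.7/20.3) = t·(1/3.24 − 1/6.71).
log₂(1.8079) = 0.8543; 1/3.24 − 1/6.71 = 0.15961.
t = 0.8543 / 0.15961 ≈ 5.3524 minutes.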